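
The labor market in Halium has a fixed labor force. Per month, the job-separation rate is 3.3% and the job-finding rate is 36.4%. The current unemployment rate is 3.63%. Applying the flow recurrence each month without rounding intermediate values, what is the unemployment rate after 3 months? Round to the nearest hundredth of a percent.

Unemployment rate after three months ≈ 7.29%.

With a fixed labor force, u_{t+1} = u_t + s·(1−u_t) − f·u_t = u_t·(1−s−f) + s.
Here 1−s−f = 0.603 and s = 0.033.
u_1 = 0.036300 × 0.603 + 0.033 = 0.054889.
u_2 = 0.054889 × 0.603 + 0.033 = 0.066098.
u_3 = 0.066098 × 0.603 + 0.033 = 0.072857.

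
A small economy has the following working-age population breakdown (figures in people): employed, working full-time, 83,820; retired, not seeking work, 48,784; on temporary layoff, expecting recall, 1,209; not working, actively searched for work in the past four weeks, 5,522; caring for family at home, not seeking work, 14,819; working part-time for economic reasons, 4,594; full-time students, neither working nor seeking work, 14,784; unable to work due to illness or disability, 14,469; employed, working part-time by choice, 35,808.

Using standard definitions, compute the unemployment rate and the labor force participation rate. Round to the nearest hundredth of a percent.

Unemployment rate ≈ 5.14%; labor force participation rate ≈ 58.51%.

Employed = 83,820 + 4,594 + 35,808 = 124,222 (anyone who worked, including part-time for economic reasons, counts as employed).
Unemployed = 1,209 + 5,522 = 6,731 (jobless and actively searching, or on temporary layoff).
Labor force = 124,222 + 6,731 = 130,953.
Not in labor force = 48,784 + 14,819 + 14,784 + 14,469 = 92,856 (those not working and not actively searching are outside the labor force).
Civilian working-age population = 130,953 + 92,856 = 223,809.
Unemployment rate = 6,731 / 130,953 = 5.14%.
Labor force participation rate = 130,953 / 223,809 = 58.51%.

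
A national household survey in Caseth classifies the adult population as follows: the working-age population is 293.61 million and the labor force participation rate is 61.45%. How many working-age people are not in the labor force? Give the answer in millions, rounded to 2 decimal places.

About 113.19 million are not in the labor force.

Share not in the labor force = 1 − 0.6145 = 0.3855.
Not in labor force = 0.3855 × 293.61 ≈ 113.19 million.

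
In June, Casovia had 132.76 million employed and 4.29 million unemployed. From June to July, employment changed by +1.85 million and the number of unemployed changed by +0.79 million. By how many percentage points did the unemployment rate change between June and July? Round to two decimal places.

The unemployment rate changed by +0.51 percentage points.

June: labor force = 132.76 + 4.29 = 137.05; u = 4.29/137.05 = 3.13%.
July: labor force = 134.61 + 5.08 = 139.69; u = 5.08/139.69 = 3.64%.
Change = 3.64% − 3.13% = +0.51 pp.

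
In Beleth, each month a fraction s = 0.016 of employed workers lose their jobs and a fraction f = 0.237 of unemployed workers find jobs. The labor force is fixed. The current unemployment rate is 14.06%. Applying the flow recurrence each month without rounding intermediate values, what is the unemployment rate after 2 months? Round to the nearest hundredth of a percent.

Unemployment rate after two months ≈ 10.64%.

With a fixed labor force, u_{t+1} = u_t + s·(1−u_t) − f·u_t = u_t·(1−s−f) + s.
Here 1−s−f = 0.747 and s = 0.016.
u_1 = 0.140600 × 0.747 + 0.016 = 0.121028.
u_2 = 0.121028 × 0.747 + 0.016 = 0.106408.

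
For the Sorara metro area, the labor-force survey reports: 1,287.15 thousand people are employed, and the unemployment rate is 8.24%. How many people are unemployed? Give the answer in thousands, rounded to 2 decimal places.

Let U be the number unemployed. The labor force is E + U, and U/(E+U) = 0.0824.
So U = 0.0824 × 1,287.15 / (1 − 0.0824) = 106.0612 / 0.9176 ≈ 115.59 thousand.

About 115.59 thousand are unemployed.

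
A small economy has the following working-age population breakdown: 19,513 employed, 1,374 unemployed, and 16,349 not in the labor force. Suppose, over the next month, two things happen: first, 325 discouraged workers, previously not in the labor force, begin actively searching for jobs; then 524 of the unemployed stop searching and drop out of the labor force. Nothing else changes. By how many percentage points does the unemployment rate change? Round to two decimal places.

The unemployment rate changes by −0.90 percentage points.

Initially, labor force = 19,513 + 1,374 = 20,887, so u = 1,374/20,887 = 6.58%.
After the first change, unemployed and labor force both rise by 325 → E = 19,513, U = 1,699, labor force = 21,212.
After the second change, unemployed and labor force both fall by 524 → E = 19,513, U = 1,175, labor force = 20,688.
New unemployment rate = 1,175 / 20,688 = 5.68%.
Change = 5.68% − 6.58% = −0.90 percentage points.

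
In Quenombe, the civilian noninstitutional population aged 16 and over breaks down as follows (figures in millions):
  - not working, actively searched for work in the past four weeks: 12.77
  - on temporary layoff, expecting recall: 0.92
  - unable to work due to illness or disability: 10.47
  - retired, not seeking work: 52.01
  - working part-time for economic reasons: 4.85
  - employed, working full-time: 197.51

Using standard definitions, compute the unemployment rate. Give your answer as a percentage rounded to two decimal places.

Unemployment rate ≈ 6.34%.

Employed = 4.85 + 197.51 = 202.36 million (anyone who worked, including part-time for economic reasons, counts as employed).
Unemployed = 12.77 + 0.92 = 13.69 million (jobless and actively searching, or on temporary layoff).
Labor force = 202.36 + 13.69 = 216.05 million.
Unemployment rate = 13.69 / 216.05 = 6.34%.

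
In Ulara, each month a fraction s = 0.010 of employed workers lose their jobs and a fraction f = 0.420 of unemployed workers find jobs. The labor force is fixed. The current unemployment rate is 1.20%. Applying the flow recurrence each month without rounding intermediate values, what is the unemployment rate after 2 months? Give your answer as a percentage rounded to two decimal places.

Unemployment rate after two months ≈ 1.96%.

With a fixed labor force, u_{t+1} = u_t + s·(1−u_t) − f·u_t = u_t·(1−s−f) + s.
Here 1−s−f = 0.570 and s = 0.010.
u_1 = 0.012000 × 0.570 + 0.010 = 0.016840.
u_2 = 0.016840 × 0.570 + 0.010 = 0.019599.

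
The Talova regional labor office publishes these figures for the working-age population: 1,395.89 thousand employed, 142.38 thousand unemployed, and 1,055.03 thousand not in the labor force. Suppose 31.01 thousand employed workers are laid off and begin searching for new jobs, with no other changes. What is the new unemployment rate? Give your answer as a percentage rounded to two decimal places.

Initially, labor force = 1,395.89 + 142.38 = 1,538.27 thousand, so u = 142.38/1,538.27 = 9.26%.
After the change, employed falls and unemployed rises by 31.01; labor force unchanged → E = 1,364.88, U = 173.39, labor force = 1,538.27 thousand.
New unemployment rate = 173.39 / 1,538.27 = 11.27%.

New unemployment rate ≈ 11.27%.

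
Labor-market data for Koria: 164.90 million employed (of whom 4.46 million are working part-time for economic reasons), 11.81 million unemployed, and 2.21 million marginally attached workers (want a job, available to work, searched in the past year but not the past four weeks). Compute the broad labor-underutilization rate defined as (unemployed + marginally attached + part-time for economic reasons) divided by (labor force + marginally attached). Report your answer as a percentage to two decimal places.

Broad underutilization rate ≈ 10.33%.

Labor force = 164.90 + 11.81 = 176.71 million.
Numerator = 11.81 + 2.21 + 4.46 = 18.48 million.
Denominator = 176.71 + 2.21 = 178.92 million.
Broad rate = 18.48 / 178.92 = 10.33%.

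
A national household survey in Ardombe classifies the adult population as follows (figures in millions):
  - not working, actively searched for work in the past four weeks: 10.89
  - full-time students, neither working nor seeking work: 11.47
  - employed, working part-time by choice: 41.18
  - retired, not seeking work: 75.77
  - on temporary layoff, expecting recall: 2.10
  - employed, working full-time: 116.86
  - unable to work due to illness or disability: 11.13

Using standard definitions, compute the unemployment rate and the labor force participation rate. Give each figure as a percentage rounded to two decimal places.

Employed = 41.18 + 116.86 = 158.04 million.
Unemployed = 10.89 + 2.10 = 12.99 million (jobless and actively searching, or on temporary layoff).
Labor force = 158.04 + 12.99 = 171.03 million.
Not in labor force = 11.47 + 75.77 + 11.13 = 98.37 million (those not working and not actively searching are outside the labor force).
Civilian working-age population = 171.03 + 98.37 = 269.40 million.
Unemployment rate = 12.99 / 171.03 = 7.60%.
Labor force participation rate = 171.03 / 269.40 = 63.49%.

Unemployment rate ≈ 7.60%; labor force participation rate ≈ 63.49%.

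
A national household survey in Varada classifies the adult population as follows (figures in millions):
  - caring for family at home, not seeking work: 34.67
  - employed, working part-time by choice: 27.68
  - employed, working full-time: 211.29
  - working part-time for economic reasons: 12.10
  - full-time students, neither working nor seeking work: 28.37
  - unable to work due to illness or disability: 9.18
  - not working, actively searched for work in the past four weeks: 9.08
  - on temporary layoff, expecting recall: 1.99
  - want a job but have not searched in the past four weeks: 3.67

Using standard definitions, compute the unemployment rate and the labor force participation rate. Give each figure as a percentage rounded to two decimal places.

Unemployment rate ≈ 4.22%; labor force participation rate ≈ 77.55%.

Employed = 27.68 + 211.29 + 12.10 = 251.07 million (anyone who worked, including part-time for economic reasons, counts as employed).
Unemployed = 9.08 + 1.99 = 11.07 million (jobless and actively searching, or on temporary layoff).
Labor force = 251.07 + 11.07 = 262.14 million.
Not in labor force = 34.67 + 28.37 + 9.18 + 3.67 = 75.89 million (those not working and not actively searching are outside the labor force — including those who want a job but have given up searching).
Civilian working-age population = 262.14 + 75.89 = 338.03 million.
Unemployment rate = 11.07 / 262.14 = 4.22%.
Labor force participation rate = 262.14 / 338.03 = 77.55%.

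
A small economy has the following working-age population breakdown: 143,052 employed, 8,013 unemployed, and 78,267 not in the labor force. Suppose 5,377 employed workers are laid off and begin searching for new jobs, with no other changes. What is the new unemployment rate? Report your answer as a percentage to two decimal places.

New unemployment rate ≈ 8.86%.

Initially, labor force = 143,052 + 8,013 = 151,065, so u = 8,013/151,065 = 5.30%.
After the change, employed falls and unemployed rises by 5,377; labor force unchanged → E = 137,675, U = 13,390, labor force = 151,065.
New unemployment rate = 13,390 / 151,065 = 8.86%.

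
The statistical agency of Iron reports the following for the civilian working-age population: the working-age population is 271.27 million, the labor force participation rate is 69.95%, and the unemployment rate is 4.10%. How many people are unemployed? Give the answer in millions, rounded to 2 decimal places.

About 7.78 million are unemployed.

Labor force = 0.6995 × 271.27 = 189.75 million.
Unemployed = 0.0410 × 189.75 ≈ 7.78 million.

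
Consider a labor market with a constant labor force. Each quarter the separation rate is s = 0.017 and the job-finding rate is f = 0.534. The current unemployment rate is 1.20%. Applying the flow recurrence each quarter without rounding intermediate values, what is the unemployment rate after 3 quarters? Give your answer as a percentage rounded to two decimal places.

With a fixed labor force, u_{t+1} = u_t + s·(1−u_t) − f·u_t = u_t·(1−s−f) + s.
Here 1−s−f = 0.449 and s = 0.017.
u_1 = 0.012000 × 0.449 + 0.017 = 0.022388.
u_2 = 0.022388 × 0.449 + 0.017 = 0.027052.
u_3 = 0.027052 × 0.449 + 0.017 = 0.029146.

Unemployment rate after three quarters ≈ 2.91%.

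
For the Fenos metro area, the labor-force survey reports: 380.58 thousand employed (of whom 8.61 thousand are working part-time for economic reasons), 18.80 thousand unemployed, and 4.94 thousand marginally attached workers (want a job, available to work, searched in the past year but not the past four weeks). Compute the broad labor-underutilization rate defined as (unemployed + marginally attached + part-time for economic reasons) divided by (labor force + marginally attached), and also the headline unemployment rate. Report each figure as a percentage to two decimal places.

Broad underutilization rate ≈ 8.00%; headline unemployment rate ≈ 4.71%.

Labor force = 380.58 + 18.80 = 399.38 thousand.
Numerator = 18.80 + 4.94 + 8.61 = 32.35 thousand.
Denominator = 399.38 + 4.94 = 404.32 thousand.
Broad rate = 32.35 / 404.32 = 8.00%.
Headline unemployment rate = 18.80 / 399.38 = 4.71%.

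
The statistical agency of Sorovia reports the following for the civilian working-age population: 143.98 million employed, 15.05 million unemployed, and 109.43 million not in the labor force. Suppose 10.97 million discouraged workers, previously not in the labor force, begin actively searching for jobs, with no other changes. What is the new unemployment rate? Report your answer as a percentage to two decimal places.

New unemployment rate ≈ 15.31%.

Initially, labor force = 143.98 + 15.05 = 159.03 million, so u = 15.05/159.03 = 9.46%.
After the change, unemployed and labor force both rise by 10.97 → E = 143.98, U = 26.02, labor force = 170.00 million.
New unemployment rate = 26.02 / 170.00 = 15.31%.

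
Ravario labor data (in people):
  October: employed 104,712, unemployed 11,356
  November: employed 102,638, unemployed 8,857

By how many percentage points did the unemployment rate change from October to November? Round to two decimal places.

October: labor force = 104,712 + 11,356 = 116,068; u = 11,356/116,068 = 9.78%.
November: labor force = 102,638 + 8,857 = 111,495; u = 8,857/111,495 = 7.94%.
Change = 7.94% − 9.78% = −1.84 pp.

The unemployment rate changed by −1.84 percentage points.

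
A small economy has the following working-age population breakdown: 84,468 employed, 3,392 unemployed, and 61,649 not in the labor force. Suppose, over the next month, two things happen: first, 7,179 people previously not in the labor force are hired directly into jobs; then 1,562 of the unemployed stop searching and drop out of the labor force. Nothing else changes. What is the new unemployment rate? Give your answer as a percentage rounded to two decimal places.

Initially, labor force = 84,468 + 3,392 = 87,860, so u = 3,392/87,860 = 3.86%.
After the first change, employed and labor force both rise by 7,179; unemployed unchanged → E = 91,647, U = 3,392, labor force = 95,039.
After the second change, unemployed and labor force both fall by 1,562 → E = 91,647, U = 1,830, labor force = 93,477.
New unemployment rate = 1,830 / 93,477 = 1.96%.

New unemployment rate ≈ 1.96%.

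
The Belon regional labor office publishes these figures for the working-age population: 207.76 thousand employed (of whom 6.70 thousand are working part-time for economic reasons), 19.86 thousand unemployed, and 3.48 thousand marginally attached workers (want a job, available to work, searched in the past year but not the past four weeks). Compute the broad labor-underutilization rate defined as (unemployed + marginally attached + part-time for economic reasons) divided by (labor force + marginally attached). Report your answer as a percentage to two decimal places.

Labor force = 207.76 + 19.86 = 227.62 thousand.
Numerator = 19.86 + 3.48 + 6.70 = 30.04 thousand.
Denominator = 227.62 + 3.48 = 231.10 thousand.
Broad rate = 30.04 / 231.10 = 13.00%.

Broad underutilization rate ≈ 13.00%.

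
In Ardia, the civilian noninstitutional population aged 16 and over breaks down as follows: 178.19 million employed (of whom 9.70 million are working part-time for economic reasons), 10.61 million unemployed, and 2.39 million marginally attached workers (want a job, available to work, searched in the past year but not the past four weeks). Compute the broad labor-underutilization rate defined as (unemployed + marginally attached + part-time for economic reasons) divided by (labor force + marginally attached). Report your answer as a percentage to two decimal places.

Broad underutilization rate ≈ 11.87%.

Labor force = 178.19 + 10.61 = 188.80 million.
Numerator = 10.61 + 2.39 + 9.70 = 22.70 million.
Denominator = 188.80 + 2.39 = 191.19 million.
Broad rate = 22.70 / 191.19 = 11.87%.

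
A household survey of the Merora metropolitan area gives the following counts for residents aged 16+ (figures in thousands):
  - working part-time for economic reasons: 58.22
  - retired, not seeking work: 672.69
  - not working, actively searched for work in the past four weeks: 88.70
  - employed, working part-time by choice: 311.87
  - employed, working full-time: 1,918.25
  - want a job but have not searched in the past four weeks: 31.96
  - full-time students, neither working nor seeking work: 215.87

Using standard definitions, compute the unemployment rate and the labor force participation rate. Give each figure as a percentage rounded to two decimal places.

Employed = 58.22 + 311.87 + 1,918.25 = 2,288.34 thousand (anyone who worked, including part-time for economic reasons, counts as employed).
Unemployed = 88.70 thousand.
Labor force = 2,288.34 + 88.70 = 2,377.04 thousand.
Not in labor force = 672.69 + 31.96 + 215.87 = 920.52 thousand (those not working and not actively searching are outside the labor force — including those who want a job but have given up searching).
Civilian working-age population = 2,377.04 + 920.52 = 3,297.56 thousand.
Unemployment rate = 88.70 / 2,377.04 = 3.73%.
Labor force participation rate = 2,377.04 / 3,297.56 = 72.08%.

Unemployment rate ≈ 3.73%; labor force participation rate ≈ 72.08%.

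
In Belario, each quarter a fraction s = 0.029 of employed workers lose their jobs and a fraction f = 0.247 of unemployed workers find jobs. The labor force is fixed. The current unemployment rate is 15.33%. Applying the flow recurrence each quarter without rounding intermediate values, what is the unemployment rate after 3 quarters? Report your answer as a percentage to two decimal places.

Unemployment rate after three quarters ≈ 12.34%.

With a fixed labor force, u_{t+1} = u_t + s·(1−u_t) − f·u_t = u_t·(1−s−f) + s.
Here 1−s−f = 0.724 and s = 0.029.
u_1 = 0.153300 × 0.724 + 0.029 = 0.139989.
u_2 = 0.139989 × 0.724 + 0.029 = 0.130352.
u_3 = 0.130352 × 0.724 + 0.029 = 0.123375.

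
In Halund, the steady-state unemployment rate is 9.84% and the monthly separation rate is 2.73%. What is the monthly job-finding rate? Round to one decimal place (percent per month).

From u* = s/(s+f): f = s·(1−u)/u.
f = 2.73 × (1 − 0.0984) / 0.0984 = 2.4614 / 0.0984 ≈ 25.0% per month.

Job-finding rate ≈ 25.0% per month.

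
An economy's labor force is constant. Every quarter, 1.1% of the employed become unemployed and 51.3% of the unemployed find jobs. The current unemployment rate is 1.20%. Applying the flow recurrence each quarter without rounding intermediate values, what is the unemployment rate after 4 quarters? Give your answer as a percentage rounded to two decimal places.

With a fixed labor force, u_{t+1} = u_t + s·(1−u_t) − f·u_t = u_t·(1−s−f) + s.
Here 1−s−f = 0.476 and s = 0.011.
u_1 = 0.012000 × 0.476 + 0.011 = 0.016712.
u_2 = 0.016712 × 0.476 + 0.011 = 0.018955.
u_3 = 0.018955 × 0.476 + 0.011 = 0.020023.
u_4 = 0.020023 × 0.476 + 0.011 = 0.020531.

Unemployment rate after four quarters ≈ 2.05%.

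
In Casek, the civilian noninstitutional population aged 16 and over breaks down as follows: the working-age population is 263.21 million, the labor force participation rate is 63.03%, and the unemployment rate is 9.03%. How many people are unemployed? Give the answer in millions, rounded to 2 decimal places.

About 14.98 million are unemployed.

Labor force = 0.6303 × 263.21 = 165.90 million.
Unemployed = 0.0903 × 165.90 ≈ 14.98 million.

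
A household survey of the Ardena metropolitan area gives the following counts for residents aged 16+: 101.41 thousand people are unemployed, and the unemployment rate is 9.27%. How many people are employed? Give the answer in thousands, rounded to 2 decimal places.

About 992.55 thousand are employed.

Labor force = U / u = 101.41 / 0.0927 ≈ 1,093.96 thousand.
Employed = labor force − unemployed = 1,093.96 − 101.41 = 992.55 thousand.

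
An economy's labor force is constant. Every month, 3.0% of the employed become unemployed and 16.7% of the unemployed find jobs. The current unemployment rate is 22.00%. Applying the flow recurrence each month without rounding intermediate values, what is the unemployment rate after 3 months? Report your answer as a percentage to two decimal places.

Unemployment rate after three months ≈ 18.73%.

With a fixed labor force, u_{t+1} = u_t + s·(1−u_t) − f·u_t = u_t·(1−s−f) + s.
Here 1−s−f = 0.803 and s = 0.030.
u_1 = 0.220000 × 0.803 + 0.030 = 0.206660.
u_2 = 0.206660 × 0.803 + 0.030 = 0.195948.
u_3 = 0.195948 × 0.803 + 0.030 = 0.187346.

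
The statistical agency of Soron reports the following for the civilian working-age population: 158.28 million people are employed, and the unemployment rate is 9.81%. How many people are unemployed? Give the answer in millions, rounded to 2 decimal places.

Let U be the number unemployed. The labor force is E + U, and U/(E+U) = 0.0981.
So U = 0.0981 × 158.28 / (1 − 0.0981) = 15.5273 / 0.9019 ≈ 17.22 million.

About 17.22 million are unemployed.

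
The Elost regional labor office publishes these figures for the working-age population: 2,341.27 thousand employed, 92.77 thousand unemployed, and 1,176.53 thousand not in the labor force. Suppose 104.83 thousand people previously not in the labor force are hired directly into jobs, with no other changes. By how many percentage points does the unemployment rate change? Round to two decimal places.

Initially, labor force = 2,341.27 + 92.77 = 2,434.04 thousand, so u = 92.77/2,434.04 = 3.81%.
After the change, employed and labor force both rise by 104.83; unemployed unchanged → E = 2,446.10, U = 92.77, labor force = 2,538.87 thousand.
New unemployment rate = 92.77 / 2,538.87 = 3.65%.
Change = 3.65% − 3.81% = −0.16 percentage points.

The unemployment rate changes by −0.16 percentage points.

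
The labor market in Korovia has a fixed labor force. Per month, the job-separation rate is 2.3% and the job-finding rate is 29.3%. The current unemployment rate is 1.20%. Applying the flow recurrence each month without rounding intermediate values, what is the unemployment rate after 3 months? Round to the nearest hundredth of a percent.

Unemployment rate after three months ≈ 5.33%.

With a fixed labor force, u_{t+1} = u_t + s·(1−u_t) − f·u_t = u_t·(1−s−f) + s.
Here 1−s−f = 0.684 and s = 0.023.
u_1 = 0.012000 × 0.684 + 0.023 = 0.031208.
u_2 = 0.031208 × 0.684 + 0.023 = 0.044346.
u_3 = 0.044346 × 0.684 + 0.023 = 0.053333.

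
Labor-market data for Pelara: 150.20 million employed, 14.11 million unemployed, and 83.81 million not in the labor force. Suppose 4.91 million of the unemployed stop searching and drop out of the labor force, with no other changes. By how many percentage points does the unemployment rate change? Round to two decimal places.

Initially, labor force = 150.20 + 14.11 = 164.31 million, so u = 14.11/164.31 = 8.59%.
After the change, unemployed and labor force both fall by 4.91 → E = 150.20, U = 9.20, labor force = 159.40 million.
New unemployment rate = 9.20 / 159.40 = 5.77%.
Change = 5.77% − 8.59% = −2.82 percentage points.

The unemployment rate changes by −2.82 percentage points.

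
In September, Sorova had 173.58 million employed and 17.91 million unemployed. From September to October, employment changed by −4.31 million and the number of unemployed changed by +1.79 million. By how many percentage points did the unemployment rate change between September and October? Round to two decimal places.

September: labor force = 173.58 + 17.91 = 191.49; u = 17.91/191.49 = 9.35%.
October: labor force = 169.27 + 19.70 = 188.97; u = 19.70/188.97 = 10.42%.
Change = 10.42% − 9.35% = +1.07 pp.

The unemployment rate changed by +1.07 percentage points.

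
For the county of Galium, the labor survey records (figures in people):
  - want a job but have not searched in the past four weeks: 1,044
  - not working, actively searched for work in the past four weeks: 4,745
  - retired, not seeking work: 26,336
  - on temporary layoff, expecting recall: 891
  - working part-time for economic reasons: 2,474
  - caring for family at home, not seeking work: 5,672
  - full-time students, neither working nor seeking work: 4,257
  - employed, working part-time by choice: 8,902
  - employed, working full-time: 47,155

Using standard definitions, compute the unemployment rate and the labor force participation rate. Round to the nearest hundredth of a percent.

Employed = 2,474 + 8,902 + 47,155 = 58,531 (anyone who worked, including part-time for economic reasons, counts as employed).
Unemployed = 4,745 + 891 = 5,636 (jobless and actively searching, or on temporary layoff).
Labor force = 58,531 + 5,636 = 64,167.
Not in labor force = 1,044 + 26,336 + 5,672 + 4,257 = 37,309 (those not working and not actively searching are outside the labor force — including those who want a job but have given up searching).
Civilian working-age population = 64,167 + 37,309 = 101,476.
Unemployment rate = 5,636 / 64,167 = 8.78%.
Labor force participation rate = 64,167 / 101,476 = 63.23%.

Unemployment rate ≈ 8.78%; labor force participation rate ≈ 63.23%.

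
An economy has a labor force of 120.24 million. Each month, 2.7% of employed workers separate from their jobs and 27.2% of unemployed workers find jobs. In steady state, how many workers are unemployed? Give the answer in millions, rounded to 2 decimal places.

Steady-state unemployment rate u* = s/(s+f) = 2.7/(2.7+27.2) = 0.090301.
Unemployed = u* × labor force = 0.090301 × 120.24 ≈ 10.86 million.

About 10.86 million are unemployed in steady state.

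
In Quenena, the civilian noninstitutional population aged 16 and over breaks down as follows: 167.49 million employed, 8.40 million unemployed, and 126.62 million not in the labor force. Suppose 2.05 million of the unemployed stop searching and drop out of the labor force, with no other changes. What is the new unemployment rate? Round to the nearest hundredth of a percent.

Initially, labor force = 167.49 + 8.40 = 175.89 million, so u = 8.40/175.89 = 4.78%.
After the change, unemployed and labor force both fall by 2.05 → E = 167.49, U = 6.35, labor force = 173.84 million.
New unemployment rate = 6.35 / 173.84 = 3.65%.

New unemployment rate ≈ 3.65%.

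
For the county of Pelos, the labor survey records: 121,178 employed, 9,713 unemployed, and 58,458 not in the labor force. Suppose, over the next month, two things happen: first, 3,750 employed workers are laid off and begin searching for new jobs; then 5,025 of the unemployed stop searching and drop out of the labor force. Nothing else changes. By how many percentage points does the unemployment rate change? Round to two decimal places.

Initially, labor force = 121,178 + 9,713 = 130,891, so u = 9,713/130,891 = 7.42%.
After the first change, employed falls and unemployed rises by 3,750; labor force unchanged → E = 117,428, U = 13,463, labor force = 130,891.
After the second change, unemployed and labor force both fall by 5,025 → E = 117,428, U = 8,438, labor force = 125,866.
New unemployment rate = 8,438 / 125,866 = 6.70%.
Change = 6.70% − 7.42% = −0.72 percentage points.

The unemployment rate changes by −0.72 percentage points.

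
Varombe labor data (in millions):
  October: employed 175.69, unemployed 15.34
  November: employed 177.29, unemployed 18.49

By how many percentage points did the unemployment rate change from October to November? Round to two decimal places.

October: labor force = 175.69 + 15.34 = 191.03; u = 15.34/191.03 = 8.03%.
November: labor force = 177.29 + 18.49 = 195.78; u = 18.49/195.78 = 9.44%.
Change = 9.44% − 8.03% = +1.41 pp.

The unemployment rate changed by +1.41 percentage points.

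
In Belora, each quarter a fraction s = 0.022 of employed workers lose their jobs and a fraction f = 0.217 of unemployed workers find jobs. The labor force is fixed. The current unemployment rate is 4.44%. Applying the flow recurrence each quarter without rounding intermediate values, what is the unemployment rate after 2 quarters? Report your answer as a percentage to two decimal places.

With a fixed labor force, u_{t+1} = u_t + s·(1−u_t) − f·u_t = u_t·(1−s−f) + s.
Here 1−s−f = 0.761 and s = 0.022.
u_1 = 0.044400 × 0.761 + 0.022 = 0.055788.
u_2 = 0.055788 × 0.761 + 0.022 = 0.064455.

Unemployment rate after two quarters ≈ 6.45%.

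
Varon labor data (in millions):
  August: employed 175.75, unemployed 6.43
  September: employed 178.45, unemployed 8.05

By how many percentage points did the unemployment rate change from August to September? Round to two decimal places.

August: labor force = 175.75 + 6.43 = 182.18; u = 6.43/182.18 = 3.53%.
September: labor force = 178.45 + 8.05 = 186.50; u = 8.05/186.50 = 4.32%.
Change = 4.32% − 3.53% = +0.79 pp.

The unemployment rate changed by +0.79 percentage points.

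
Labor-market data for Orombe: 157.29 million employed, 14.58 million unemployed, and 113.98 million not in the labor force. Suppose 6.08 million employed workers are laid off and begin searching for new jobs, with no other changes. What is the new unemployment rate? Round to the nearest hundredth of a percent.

New unemployment rate ≈ 12.02%.

Initially, labor force = 157.29 + 14.58 = 171.87 million, so u = 14.58/171.87 = 8.48%.
After the change, employed falls and unemployed rises by 6.08; labor force unchanged → E = 151.21, U = 20.66, labor force = 171.87 million.
New unemployment rate = 20.66 / 171.87 = 12.02%.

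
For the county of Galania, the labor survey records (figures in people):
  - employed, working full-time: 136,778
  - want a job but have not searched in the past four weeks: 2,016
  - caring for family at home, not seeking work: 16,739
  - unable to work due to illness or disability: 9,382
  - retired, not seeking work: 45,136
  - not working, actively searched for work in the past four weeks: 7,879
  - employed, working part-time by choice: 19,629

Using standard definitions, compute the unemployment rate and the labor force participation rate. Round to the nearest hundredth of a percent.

Employed = 136,778 + 19,629 = 156,407.
Unemployed = 7,879.
Labor force = 156,407 + 7,879 = 164,286.
Not in labor force = 2,016 + 16,739 + 9,382 + 45,136 = 73,273 (those not working and not actively searching are outside the labor force — including those who want a job but have given up searching).
Civilian working-age population = 164,286 + 73,273 = 237,559.
Unemployment rate = 7,879 / 164,286 = 4.80%.
Labor force participation rate = 164,286 / 237,559 = 69.16%.

Unemployment rate ≈ 4.80%; labor force participation rate ≈ 69.16%.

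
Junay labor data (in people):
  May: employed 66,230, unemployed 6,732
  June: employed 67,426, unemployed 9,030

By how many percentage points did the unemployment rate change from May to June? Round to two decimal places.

The unemployment rate changed by +2.58 percentage points.

May: labor force = 66,230 + 6,732 = 72,962; u = 6,732/72,962 = 9.23%.
June: labor force = 67,426 + 9,030 = 76,456; u = 9,030/76,456 = 11.81%.
Change = 11.81% − 9.23% = +2.58 pp.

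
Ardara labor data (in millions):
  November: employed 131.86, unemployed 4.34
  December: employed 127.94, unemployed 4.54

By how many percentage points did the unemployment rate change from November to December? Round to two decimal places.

November: labor force = 131.86 + 4.34 = 136.20; u = 4.34/136.20 = 3.19%.
December: labor force = 127.94 + 4.54 = 132.48; u = 4.54/132.48 = 3.43%.
Change = 3.43% − 3.19% = +0.24 pp.

The unemployment rate changed by +0.24 percentage points.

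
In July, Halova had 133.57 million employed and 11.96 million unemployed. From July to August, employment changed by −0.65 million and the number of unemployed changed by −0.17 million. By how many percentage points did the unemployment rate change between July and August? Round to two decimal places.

The unemployment rate changed by −0.07 percentage points.

July: labor force = 133.57 + 11.96 = 145.53; u = 11.96/145.53 = 8.22%.
August: labor force = 132.92 + 11.79 = 144.71; u = 11.79/144.71 = 8.15%.
Change = 8.15% − 8.22% = −0.07 pp.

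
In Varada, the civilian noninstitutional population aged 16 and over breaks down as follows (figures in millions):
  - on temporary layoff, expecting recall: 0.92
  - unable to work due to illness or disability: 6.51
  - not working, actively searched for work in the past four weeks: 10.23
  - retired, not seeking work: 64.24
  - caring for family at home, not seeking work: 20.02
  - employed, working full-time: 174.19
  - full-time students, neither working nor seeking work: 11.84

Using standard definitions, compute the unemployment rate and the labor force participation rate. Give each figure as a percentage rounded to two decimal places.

Employed = 174.19 million.
Unemployed = 0.92 + 10.23 = 11.15 million (jobless and actively searching, or on temporary layoff).
Labor force = 174.19 + 11.15 = 185.34 million.
Not in labor force = 6.51 + 64.24 + 20.02 + 11.84 = 102.61 million (those not working and not actively searching are outside the labor force).
Civilian working-age population = 185.34 + 102.61 = 287.95 million.
Unemployment rate = 11.15 / 185.34 = 6.02%.
Labor force participation rate = 185.34 / 287.95 = 64.37%.

Unemployment rate ≈ 6.02%; labor force participation rate ≈ 64.37%.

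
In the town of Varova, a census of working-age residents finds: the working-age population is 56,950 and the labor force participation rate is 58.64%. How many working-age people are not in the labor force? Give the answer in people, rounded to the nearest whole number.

About 23,555 are not in the labor force.

Share not in the labor force = 1 − 0.5864 = 0.4136.
Not in labor force = 0.4136 × 56,950 ≈ 23,555.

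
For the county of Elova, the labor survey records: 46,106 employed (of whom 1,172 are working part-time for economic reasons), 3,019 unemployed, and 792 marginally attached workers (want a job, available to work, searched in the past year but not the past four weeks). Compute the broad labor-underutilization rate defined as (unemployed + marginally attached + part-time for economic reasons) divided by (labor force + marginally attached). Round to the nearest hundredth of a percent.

Labor force = 46,106 + 3,019 = 49,125.
Numerator = 3,019 + 792 + 1,172 = 4,983.
Denominator = 49,125 + 792 = 49,917.
Broad rate = 4,983 / 49,917 = 9.98%.

Broad underutilization rate ≈ 9.98%.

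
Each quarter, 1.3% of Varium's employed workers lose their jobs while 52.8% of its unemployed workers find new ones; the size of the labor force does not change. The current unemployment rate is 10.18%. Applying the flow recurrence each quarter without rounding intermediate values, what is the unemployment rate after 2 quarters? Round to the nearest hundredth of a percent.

Unemployment rate after two quarters ≈ 4.04%.

With a fixed labor force, u_{t+1} = u_t + s·(1−u_t) − f·u_t = u_t·(1−s−f) + s.
Here 1−s−f = 0.459 and s = 0.013.
u_1 = 0.101800 × 0.459 + 0.013 = 0.059726.
u_2 = 0.059726 × 0.459 + 0.013 = 0.040414.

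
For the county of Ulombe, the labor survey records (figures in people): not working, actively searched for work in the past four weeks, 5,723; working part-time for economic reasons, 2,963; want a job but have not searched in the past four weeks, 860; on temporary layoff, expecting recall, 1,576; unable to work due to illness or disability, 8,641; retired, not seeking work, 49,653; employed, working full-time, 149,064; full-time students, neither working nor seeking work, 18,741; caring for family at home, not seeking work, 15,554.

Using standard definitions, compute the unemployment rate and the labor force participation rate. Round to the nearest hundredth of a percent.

Employed = 2,963 + 149,064 = 152,027 (anyone who worked, including part-time for economic reasons, counts as employed).
Unemployed = 5,723 + 1,576 = 7,299 (jobless and actively searching, or on temporary layoff).
Labor force = 152,027 + 7,299 = 159,326.
Not in labor force = 860 + 8,641 + 49,653 + 18,741 + 15,554 = 93,449 (those not working and not actively searching are outside the labor force — including those who want a job but have given up searching).
Civilian working-age population = 159,326 + 93,449 = 252,775.
Unemployment rate = 7,299 / 159,326 = 4.58%.
Labor force participation rate = 159,326 / 252,775 = 63.03%.

Unemployment rate ≈ 4.58%; labor force participation rate ≈ 63.03%.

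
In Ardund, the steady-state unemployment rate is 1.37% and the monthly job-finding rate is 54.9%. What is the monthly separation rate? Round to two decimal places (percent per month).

Separation rate ≈ 0.76% per month.

From u* = s/(s+f): s = u·f/(1−u).
s = 0.0137 × 54.9 / (1 − 0.0137) = 0.7521 / 0.9863 ≈ 0.76% per month.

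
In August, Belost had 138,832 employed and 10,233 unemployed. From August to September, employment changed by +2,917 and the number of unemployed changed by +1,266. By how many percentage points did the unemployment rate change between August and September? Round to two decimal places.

The unemployment rate changed by +0.64 percentage points.

August: labor force = 138,832 + 10,233 = 149,065; u = 10,233/149,065 = 6.86%.
September: labor force = 141,749 + 11,499 = 153,248; u = 11,499/153,248 = 7.50%.
Change = 7.50% − 6.86% = +0.64 pp.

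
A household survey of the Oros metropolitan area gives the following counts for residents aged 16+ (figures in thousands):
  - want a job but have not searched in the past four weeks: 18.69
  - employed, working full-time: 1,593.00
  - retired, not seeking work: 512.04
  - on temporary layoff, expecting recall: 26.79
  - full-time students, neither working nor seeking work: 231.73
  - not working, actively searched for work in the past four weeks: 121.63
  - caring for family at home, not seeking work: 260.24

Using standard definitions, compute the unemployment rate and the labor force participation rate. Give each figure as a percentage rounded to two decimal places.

Employed = 1,593.00 thousand.
Unemployed = 26.79 + 121.63 = 148.42 thousand (jobless and actively searching, or on temporary layoff).
Labor force = 1,593.00 + 148.42 = 1,741.42 thousand.
Not in labor force = 18.69 + 512.04 + 231.73 + 260.24 = 1,022.70 thousand (those not working and not actively searching are outside the labor force — including those who want a job but have given up searching).
Civilian working-age population = 1,741.42 + 1,022.70 = 2,764.12 thousand.
Unemployment rate = 148.42 / 1,741.42 = 8.52%.
Labor force participation rate = 1,741.42 / 2,764.12 = 63.00%.

Unemployment rate ≈ 8.52%; labor force participation rate ≈ 63.00%.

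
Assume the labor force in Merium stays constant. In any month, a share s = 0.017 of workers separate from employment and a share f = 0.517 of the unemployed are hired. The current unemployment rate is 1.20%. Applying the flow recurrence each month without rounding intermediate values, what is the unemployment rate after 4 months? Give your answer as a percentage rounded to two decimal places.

With a fixed labor force, u_{t+1} = u_t + s·(1−u_t) − f·u_t = u_t·(1−s−f) + s.
Here 1−s−f = 0.466 and s = 0.017.
u_1 = 0.012000 × 0.466 + 0.017 = 0.022592.
u_2 = 0.022592 × 0.466 + 0.017 = 0.027528.
u_3 = 0.027528 × 0.466 + 0.017 = 0.029828.
u_4 = 0.029828 × 0.466 + 0.017 = 0.030900.

Unemployment rate after four months ≈ 3.09%.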